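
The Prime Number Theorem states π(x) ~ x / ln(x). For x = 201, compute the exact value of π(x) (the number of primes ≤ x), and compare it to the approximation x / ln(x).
π(201) = 46;  x/ln(x) ≈ 37.90;  relative error ≈ 17.61%.

Directly count primes up to 201: π(201) = 46. The PNT approximation gives 201/ln(201) ≈ 201/5.30330 ≈ 37.90. Relative error (π(x) − x/ln(x)) / π(x) ≈ 17.61%; the approximation is known to undercount slightly (Li(x) is a better estimate).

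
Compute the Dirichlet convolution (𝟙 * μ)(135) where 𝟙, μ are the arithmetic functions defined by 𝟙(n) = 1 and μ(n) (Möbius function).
(𝟙 * μ)(135) = 0

Divisors of 135: [1, 3, 5, 9, 15, 27, 45, 135]. For each d | 135:
  d = 1: 𝟙(1) · μ(135/1) = 1 · 0 = 0
  d = 3: 𝟙(3) · μ(135/3) = 1 · 0 = 0
  d = 5: 𝟙(5) · μ(135/5) = 1 · 0 = 0
  d = 9: 𝟙(9) · μ(135/9) = 1 · 1 = 1
  d = 15: 𝟙(15) · μ(135/15) = 1 · 0 = 0
  d = 27: 𝟙(27) · μ(135/27) = 1 · -1 = -1
  d = 45: 𝟙(45) · μ(135/45) = 1 · -1 = -1
  d = 135: 𝟙(135) · μ(135/135) = 1 · 1 = 1
Summing: (𝟙 * μ)(135) = 0 + 0 + 0 + 1 + 0 + -1 + -1 + 1 = 0.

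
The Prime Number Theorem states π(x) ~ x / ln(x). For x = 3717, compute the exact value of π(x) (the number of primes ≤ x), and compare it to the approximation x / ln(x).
π(3717) = 518;  x/ln(x) ≈ 452.15;  relative error ≈ 12.71%.

Directly count primes up to 3717: π(3717) = 518. The PNT approximation gives 3717/ln(3717) ≈ 3717/8.22067 ≈ 452.15. Relative error (π(x) − x/ln(x)) / π(x) ≈ 12.71%; the approximation is known to undercount slightly (Li(x) is a better estimate).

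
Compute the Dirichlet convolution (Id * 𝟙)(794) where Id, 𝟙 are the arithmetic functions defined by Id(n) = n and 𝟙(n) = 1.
(Id * 𝟙)(794) = 1194

Divisors of 794: [1, 2, 397, 794]. For each d | 794:
  d = 1: Id(1) · 𝟙(794/1) = 1 · 1 = 1
  d = 2: Id(2) · 𝟙(794/2) = 2 · 1 = 2
  d = 397: Id(397) · 𝟙(794/397) = 397 · 1 = 397
  d = 794: Id(794) · 𝟙(794/794) = 794 · 1 = 794
Summing: (Id * 𝟙)(794) = 1 + 2 + 397 + 794 = 1194.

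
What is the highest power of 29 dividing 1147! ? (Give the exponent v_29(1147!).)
v_29(1147!) = 40

Legendre's formula: v_p(n!) = Σ_{k ≥ 1} ⌊n / p^k⌋. For p = 29, n = 1147, the terms are:
  ⌊1147/29^1⌋ = ⌊1147/29⌋ = 39
  ⌊1147/29^2⌋ = ⌊1147/841⌋ = 1
(the next term ⌊1147/29^3⌋ = 0, terminating the sum). Summing: v_29(1147!) = 39 + 1 = 40.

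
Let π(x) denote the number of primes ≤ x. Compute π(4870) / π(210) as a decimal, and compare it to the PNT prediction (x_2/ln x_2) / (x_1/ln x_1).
π(4870)/π(210) = 651/46 ≈ 14.1522;  PNT prediction ≈ 14.6042.

π(210) = 46 and π(4870) = 651, so π(4870)/π(210) ≈ 14.1522. The PNT-predicted ratio is (4870/ln(4870)) / (210/ln(210)) ≈ 14.6042. The two agree to within a few percent, as expected.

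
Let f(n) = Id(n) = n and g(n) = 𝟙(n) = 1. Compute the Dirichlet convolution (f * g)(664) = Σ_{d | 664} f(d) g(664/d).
(Id * 𝟙)(664) = 1260

Divisors of 664: [1, 2, 4, 8, 83, 166, 332, 664]. For each d | 664:
  d = 1: Id(1) · 𝟙(664/1) = 1 · 1 = 1
  d = 2: Id(2) · 𝟙(664/2) = 2 · 1 = 2
  d = 4: Id(4) · 𝟙(664/4) = 4 · 1 = 4
  d = 8: Id(8) · 𝟙(664/8) = 8 · 1 = 8
  d = 83: Id(83) · 𝟙(664/83) = 83 · 1 = 83
  d = 166: Id(166) · 𝟙(664/166) = 166 · 1 = 166
  d = 332: Id(332) · 𝟙(664/332) = 332 · 1 = 332
  d = 664: Id(664) · 𝟙(664/664) = 664 · 1 = 664
Summing: (Id * 𝟙)(664) = 1 + 2 + 4 + 8 + 83 + 166 + 332 + 664 = 1260.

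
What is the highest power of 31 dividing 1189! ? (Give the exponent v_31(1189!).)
v_31(1189!) = 39

Legendre's formula: v_p(n!) = Σ_{k ≥ 1} ⌊n / p^k⌋. For p = 31, n = 1189, the terms are:
  ⌊1189/31^1⌋ = ⌊1189/31⌋ = 38
  ⌊1189/31^2⌋ = ⌊1189/961⌋ = 1
(the next term ⌊1189/31^3⌋ = 0, terminating the sum). Summing: v_31(1189!) = 38 + 1 = 39.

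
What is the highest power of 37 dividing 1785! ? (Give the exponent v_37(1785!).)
v_37(1785!) = 49

Legendre's formula: v_p(n!) = Σ_{k ≥ 1} ⌊n / p^k⌋. For p = 37, n = 1785, the terms are:
  ⌊1785/37^1⌋ = ⌊1785/37⌋ = 48
  ⌊1785/37^2⌋ = ⌊1785/1369⌋ = 1
(the next term ⌊1785/37^3⌋ = 0, terminating the sum). Summing: v_37(1785!) = 48 + 1 = 49.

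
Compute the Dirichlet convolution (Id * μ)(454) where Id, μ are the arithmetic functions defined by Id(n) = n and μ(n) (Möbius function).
(Id * μ)(454) = 226

Divisors of 454: [1, 2, 227, 454]. For each d | 454:
  d = 1: Id(1) · μ(454/1) = 1 · 1 = 1
  d = 2: Id(2) · μ(454/2) = 2 · -1 = -2
  d = 227: Id(227) · μ(454/227) = 227 · -1 = -227
  d = 454: Id(454) · μ(454/454) = 454 · 1 = 454
Summing: (Id * μ)(454) = 1 + -2 + -227 + 454 = 226.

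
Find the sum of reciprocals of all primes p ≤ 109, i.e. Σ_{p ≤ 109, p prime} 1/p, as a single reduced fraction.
Σ 1/p = 514977313070181206962860776592994315598662571/279734996817854936178276161872067809674997230

π(109) = 29, so the primes ≤ 109 are [2, 3, 5, 7, 11, 13, 17, 19, 23, 29, 31, 37, 41, 43, 47, 53, 59, 61, 67, 71, 73, 79, 83, 89, 97, 101, 103, 107, 109]. Summing 1/p over these primes: 514977313070181206962860776592994315598662571/279734996817854936178276161872067809674997230 ≈ 1.8409. Mertens estimate ln ln(109) + 0.2615 ≈ 1.8072.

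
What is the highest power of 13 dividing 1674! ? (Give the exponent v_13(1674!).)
v_13(1674!) = 137

Legendre's formula: v_p(n!) = Σ_{k ≥ 1} ⌊n / p^k⌋. For p = 13, n = 1674, the terms are:
  ⌊1674/13^1⌋ = ⌊1674/13⌋ = 128
  ⌊1674/13^2⌋ = ⌊1674/169⌋ = 9
(the next term ⌊1674/13^3⌋ = 0, terminating the sum). Summing: v_13(1674!) = 128 + 9 = 137.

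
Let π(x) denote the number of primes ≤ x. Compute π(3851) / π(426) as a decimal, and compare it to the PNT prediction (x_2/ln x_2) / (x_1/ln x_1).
π(3851)/π(426) = 534/82 ≈ 6.5122;  PNT prediction ≈ 6.6292.

π(426) = 82 and π(3851) = 534, so π(3851)/π(426) ≈ 6.5122. The PNT-predicted ratio is (3851/ln(3851)) / (426/ln(426)) ≈ 6.6292. The two agree to within a few percent, as expected.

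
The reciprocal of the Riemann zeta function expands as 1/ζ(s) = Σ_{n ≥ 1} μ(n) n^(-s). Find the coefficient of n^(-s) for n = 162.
μ(162) = 0

Factor n = 162 = 2 · 3^4. μ(n) = 0 if any exponent ≥ 2 (not squarefree); otherwise μ(n) = (−1)^{ω(n)} where ω(n) is the number of distinct prime factors. Applying: μ(162) = 0.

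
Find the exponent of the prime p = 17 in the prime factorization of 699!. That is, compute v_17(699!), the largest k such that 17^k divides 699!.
v_17(699!) = 43

Legendre's formula: v_p(n!) = Σ_{k ≥ 1} ⌊n / p^k⌋. For p = 17, n = 699, the terms are:
  ⌊699/17^1⌋ = ⌊699/17⌋ = 41
  ⌊699/17^2⌋ = ⌊699/289⌋ = 2
(the next term ⌊699/17^3⌋ = 0, terminating the sum). Summing: v_17(699!) = 41 + 2 = 43.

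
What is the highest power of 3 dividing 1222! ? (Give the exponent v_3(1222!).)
v_3(1222!) = 608

Legendre's formula: v_p(n!) = Σ_{k ≥ 1} ⌊n / p^k⌋. For p = 3, n = 1222, the terms are:
  ⌊1222/3^1⌋ = ⌊1222/3⌋ = 407
  ⌊1222/3^2⌋ = ⌊1222/9⌋ = 135
  ⌊1222/3^3⌋ = ⌊1222/27⌋ = 45
  ⌊1222/3^4⌋ = ⌊1222/81⌋ = 15
  ⌊1222/3^5⌋ = ⌊1222/243⌋ = 5
  ⌊1222/3^6⌋ = ⌊1222/729⌋ = 1
(the next term ⌊1222/3^7⌋ = 0, terminating the sum). Summing: v_3(1222!) = 407 + 135 + 45 + 15 + 5 + 1 = 608.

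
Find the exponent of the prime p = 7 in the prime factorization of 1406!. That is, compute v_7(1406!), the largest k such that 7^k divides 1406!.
v_7(1406!) = 232

Legendre's formula: v_p(n!) = Σ_{k ≥ 1} ⌊n / p^k⌋. For p = 7, n = 1406, the terms are:
  ⌊1406/7^1⌋ = ⌊1406/7⌋ = 200
  ⌊1406/7^2⌋ = ⌊1406/49⌋ = 28
  ⌊1406/7^3⌋ = ⌊1406/343⌋ = 4
(the next term ⌊1406/7^4⌋ = 0, terminating the sum). Summing: v_7(1406!) = 200 + 28 + 4 = 232.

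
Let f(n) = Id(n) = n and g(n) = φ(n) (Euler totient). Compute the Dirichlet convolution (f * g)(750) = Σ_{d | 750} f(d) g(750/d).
(Id * φ)(750) = 6375

Divisors of 750: [1, 2, 3, 5, 6, 10, 15, 25, 30, 50, 75, 125, 150, 250, 375, 750]. For each d | 750:
  d = 1: Id(1) · φ(750/1) = 1 · 200 = 200
  d = 2: Id(2) · φ(750/2) = 2 · 200 = 400
  d = 3: Id(3) · φ(750/3) = 3 · 100 = 300
  d = 5: Id(5) · φ(750/5) = 5 · 40 = 200
  d = 6: Id(6) · φ(750/6) = 6 · 100 = 600
  d = 10: Id(10) · φ(750/10) = 10 · 40 = 400
  d = 15: Id(15) · φ(750/15) = 15 · 20 = 300
  d = 25: Id(25) · φ(750/25) = 25 · 8 = 200
  d = 30: Id(30) · φ(750/30) = 30 · 20 = 600
  d = 50: Id(50) · φ(750/50) = 50 · 8 = 400
  d = 75: Id(75) · φ(750/75) = 75 · 4 = 300
  d = 125: Id(125) · φ(750/125) = 125 · 2 = 250
  d = 150: Id(150) · φ(750/150) = 150 · 4 = 600
  d = 250: Id(250) · φ(750/250) = 250 · 2 = 500
  d = 375: Id(375) · φ(750/375) = 375 · 1 = 375
  d = 750: Id(750) · φ(750/750) = 750 · 1 = 750
Summing: (Id * φ)(750) = 200 + 400 + 300 + 200 + 600 + 400 + 300 + 200 + 600 + 400 + 300 + 250 + 600 + 500 + 375 + 750 = 6375.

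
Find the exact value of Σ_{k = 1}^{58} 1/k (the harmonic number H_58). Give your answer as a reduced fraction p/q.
H_58 = 254381445831833111660789/54749786241679275146400

Direct summation: H_58 = 1 + 1/2 + ... + 1/58. The least common denominator is lcm(1, ..., 58) = 164249358725037825439200; over this denominator the numerator is 164249358725037825439200 + 82124679362518912719600 + 54749786241679275146400 + 41062339681259456359800 + 32849871745007565087840 + 27374893120839637573200 + 23464194103576832205600 + 20531169840629728179900 + 18249928747226425048800 + 16424935872503782543920 + 14931759884094347767200 + 13687446560419818786600 + 12634566055772140418400 + 11732097051788416102800 + 10949957248335855029280 + 10265584920314864089950 + 9661726983825754437600 + 9124964373613212524400 + 8644703090791464496800 + 8212467936251891271960 + 7821398034525610735200 + 7465879942047173883600 + 7141276466305992410400 + 6843723280209909393300 + 6569974349001513017568 + 6317283027886070209200 + 6083309582408808349600 + 5866048525894208051400 + 5663770990518545704800 + 5474978624167927514640 + 5298366410485091143200 + 5132792460157432044975 + 4977253294698115922400 + 4830863491912877218800 + 4692838820715366441120 + 4562482186806606262200 + 4439171857433454741600 + 4322351545395732248400 + 4211522018590713472800 + 4106233968125945635980 + 4006081920122873791200 + 3910699017262805367600 + 3819752528489251754400 + 3732939971023586941800 + 3649985749445285009760 + 3570638233152996205200 + 3494667206915698413600 + 3421861640104954696650 + 3352027729082404600800 + 3284987174500756508784 + 3220575661275251479200 + 3158641513943035104600 + 3099044504245996706400 + 3041654791204404174800 + 2986351976818869553440 + 2933024262947104025700 + 2881567696930488165600 + 2831885495259272852400 = 763144337495499334982367, so H_58 = 763144337495499334982367/164249358725037825439200; reducing by gcd(763144337495499334982367, 164249358725037825439200) = 3 gives 254381445831833111660789/54749786241679275146400 ≈ 4.64625. (The PNT-adjacent estimate ln(58) + γ ≈ 4.63766 matches within O(1/n).)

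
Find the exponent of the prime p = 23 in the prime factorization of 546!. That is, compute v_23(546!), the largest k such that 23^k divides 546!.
v_23(546!) = 24

Legendre's formula: v_p(n!) = Σ_{k ≥ 1} ⌊n / p^k⌋. For p = 23, n = 546, the terms are:
  ⌊546/23^1⌋ = ⌊546/23⌋ = 23
  ⌊546/23^2⌋ = ⌊546/529⌋ = 1
(the next term ⌊546/23^3⌋ = 0, terminating the sum). Summing: v_23(546!) = 23 + 1 = 24.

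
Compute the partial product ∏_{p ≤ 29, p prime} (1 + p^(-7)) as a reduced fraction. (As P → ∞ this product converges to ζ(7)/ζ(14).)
∏ = 1658744036118718418963507162415104573095141861758633096704/1645110150228546948958650084059359035220017760620475653125

The primes p ≤ 29 are [2, 3, 5, 7, 11, 13, 17, 19, 23, 29]. For each, (1 + 1/p^7) = (p^7 + 1)/p^7. Multiplying these fractions over p ∈ [2, 3, 5, 7, 11, 13, 17, 19, 23, 29] gives 1658744036118718418963507162415104573095141861758633096704/1645110150228546948958650084059359035220017760620475653125. (In the limit P → ∞ this tends to ζ(7)/ζ(14).)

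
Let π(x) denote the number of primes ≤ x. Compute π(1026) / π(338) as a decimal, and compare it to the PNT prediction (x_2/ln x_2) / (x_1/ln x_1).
π(1026)/π(338) = 172/68 ≈ 2.5294;  PNT prediction ≈ 2.5494.

π(338) = 68 and π(1026) = 172, so π(1026)/π(338) ≈ 2.5294. The PNT-predicted ratio is (1026/ln(1026)) / (338/ln(338)) ≈ 2.5494. The two agree to within a few percent, as expected.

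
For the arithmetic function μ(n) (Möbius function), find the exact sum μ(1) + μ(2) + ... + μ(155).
Σ_{n ≤ 155} μ(n) = -1

Compute μ(n) for each 1 ≤ n ≤ 155: μ(1) = 1, μ(2) = -1, μ(3) = -1, μ(4) = 0, μ(5) = -1, μ(6) = 1, μ(7) = -1, μ(8) = 0, μ(9) = 0, μ(10) = 1, μ(11) = -1, μ(12) = 0, μ(13) = -1, μ(14) = 1, μ(15) = 1, μ(16) = 0, μ(17) = -1, μ(18) = 0, μ(19) = -1, μ(20) = 0, μ(21) = 1, μ(22) = 1, μ(23) = -1, μ(24) = 0, μ(25) = 0, μ(26) = 1, μ(27) = 0, μ(28) = 0, μ(29) = -1, μ(30) = -1, μ(31) = -1, μ(32) = 0, μ(33) = 1, μ(34) = 1, μ(35) = 1, μ(36) = 0, μ(37) = -1, μ(38) = 1, μ(39) = 1, μ(40) = 0, μ(41) = -1, μ(42) = -1, μ(43) = -1, μ(44) = 0, μ(45) = 0, μ(46) = 1, μ(47) = -1, μ(48) = 0, μ(49) = 0, μ(50) = 0, μ(51) = 1, μ(52) = 0, μ(53) = -1, μ(54) = 0, μ(55) = 1, μ(56) = 0, μ(57) = 1, μ(58) = 1, μ(59) = -1, μ(60) = 0, μ(61) = -1, μ(62) = 1, μ(63) = 0, μ(64) = 0, μ(65) = 1, μ(66) = -1, μ(67) = -1, μ(68) = 0, μ(69) = 1, μ(70) = -1, μ(71) = -1, μ(72) = 0, μ(73) = -1, μ(74) = 1, μ(75) = 0, μ(76) = 0, μ(77) = 1, μ(78) = -1, μ(79) = -1, μ(80) = 0, μ(81) = 0, μ(82) = 1, μ(83) = -1, μ(84) = 0, μ(85) = 1, μ(86) = 1, μ(87) = 1, μ(88) = 0, μ(89) = -1, μ(90) = 0, μ(91) = 1, μ(92) = 0, μ(93) = 1, μ(94) = 1, μ(95) = 1, μ(96) = 0, μ(97) = -1, μ(98) = 0, μ(99) = 0, μ(100) = 0, μ(101) = -1, μ(102) = -1, μ(103) = -1, μ(104) = 0, μ(105) = -1, μ(106) = 1, μ(107) = -1, μ(108) = 0, μ(109) = -1, μ(110) = -1, μ(111) = 1, μ(112) = 0, μ(113) = -1, μ(114) = -1, μ(115) = 1, μ(116) = 0, μ(117) = 0, μ(118) = 1, μ(119) = 1, μ(120) = 0, μ(121) = 0, μ(122) = 1, μ(123) = 1, μ(124) = 0, μ(125) = 0, μ(126) = 0, μ(127) = -1, μ(128) = 0, μ(129) = 1, μ(130) = -1, μ(131) = -1, μ(132) = 0, μ(133) = 1, μ(134) = 1, μ(135) = 0, μ(136) = 0, μ(137) = -1, μ(138) = -1, μ(139) = -1, μ(140) = 0, μ(141) = 1, μ(142) = 1, μ(143) = 1, μ(144) = 0, μ(145) = 1, μ(146) = 1, μ(147) = 0, μ(148) = 0, μ(149) = -1, μ(150) = 0, μ(151) = -1, μ(152) = 0, μ(153) = 0, μ(154) = -1, μ(155) = 1. Summing all 155 values: -1. (Mertens function M(x) = Σ_{n ≤ x} μ(n); on average M(x) should be small (PNT ⟺ M(x) = o(x)).)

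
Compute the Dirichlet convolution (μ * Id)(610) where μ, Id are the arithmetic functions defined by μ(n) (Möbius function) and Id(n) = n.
(μ * Id)(610) = 240

Divisors of 610: [1, 2, 5, 10, 61, 122, 305, 610]. For each d | 610:
  d = 1: μ(1) · Id(610/1) = 1 · 610 = 610
  d = 2: μ(2) · Id(610/2) = -1 · 305 = -305
  d = 5: μ(5) · Id(610/5) = -1 · 122 = -122
  d = 10: μ(10) · Id(610/10) = 1 · 61 = 61
  d = 61: μ(61) · Id(610/61) = -1 · 10 = -10
  d = 122: μ(122) · Id(610/122) = 1 · 5 = 5
  d = 305: μ(305) · Id(610/305) = 1 · 2 = 2
  d = 610: μ(610) · Id(610/610) = -1 · 1 = -1
Summing: (μ * Id)(610) = 610 + -305 + -122 + 61 + -10 + 5 + 2 + -1 = 240.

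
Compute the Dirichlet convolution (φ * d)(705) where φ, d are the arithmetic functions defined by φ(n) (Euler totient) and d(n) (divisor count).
(φ * d)(705) = 1152

Divisors of 705: [1, 3, 5, 15, 47, 141, 235, 705]. For each d | 705:
  d = 1: φ(1) · d(705/1) = 1 · 8 = 8
  d = 3: φ(3) · d(705/3) = 2 · 4 = 8
  d = 5: φ(5) · d(705/5) = 4 · 4 = 16
  d = 15: φ(15) · d(705/15) = 8 · 2 = 16
  d = 47: φ(47) · d(705/47) = 46 · 4 = 184
  d = 141: φ(141) · d(705/141) = 92 · 2 = 184
  d = 235: φ(235) · d(705/235) = 184 · 2 = 368
  d = 705: φ(705) · d(705/705) = 368 · 1 = 368
Summing: (φ * d)(705) = 8 + 8 + 16 + 16 + 184 + 184 + 368 + 368 = 1152.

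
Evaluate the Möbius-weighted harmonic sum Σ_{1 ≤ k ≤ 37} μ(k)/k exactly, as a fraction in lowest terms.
Σ μ(k)/k = -5468849774/3710369067405

Values of μ(k) for 1 ≤ k ≤ 37: μ(1) = 1, μ(2) = -1, μ(3) = -1, μ(5) = -1, μ(6) = 1, μ(7) = -1, μ(10) = 1, μ(11) = -1, μ(13) = -1, μ(14) = 1, μ(15) = 1, μ(17) = -1, μ(19) = -1, μ(21) = 1, μ(22) = 1, μ(23) = -1, μ(26) = 1, μ(29) = -1, μ(30) = -1, μ(31) = -1, μ(33) = 1, μ(34) = 1, μ(35) = 1, μ(37) = -1, with μ = 0 on non-squarefree integers. Summing μ(k)/k for k where μ(k) ≠ 0 gives -5468849774/3710369067405 ≈ -0.0015. (PNT ⟺ this sum → 0 as n → ∞.)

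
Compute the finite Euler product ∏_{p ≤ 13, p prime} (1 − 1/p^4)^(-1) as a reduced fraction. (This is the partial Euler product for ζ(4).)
∏ = 11033033011/10194124800

The primes p ≤ 13 are [2, 3, 5, 7, 11, 13]. For each prime, (1 − 1/p^4)^(-1) = p^4 / (p^4 − 1). The product is (1 − 1/2^4)^(-1), (1 − 1/3^4)^(-1), (1 − 1/5^4)^(-1), (1 − 1/7^4)^(-1), (1 − 1/11^4)^(-1), (1 − 1/13^4)^(-1) = ∏ p^4 / (p^4 − 1) = 11033033011/10194124800.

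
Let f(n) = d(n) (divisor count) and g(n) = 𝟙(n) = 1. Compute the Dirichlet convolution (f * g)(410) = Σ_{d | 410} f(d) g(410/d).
(d * 𝟙)(410) = 27

Divisors of 410: [1, 2, 5, 10, 41, 82, 205, 410]. For each d | 410:
  d = 1: d(1) · 𝟙(410/1) = 1 · 1 = 1
  d = 2: d(2) · 𝟙(410/2) = 2 · 1 = 2
  d = 5: d(5) · 𝟙(410/5) = 2 · 1 = 2
  d = 10: d(10) · 𝟙(410/10) = 4 · 1 = 4
  d = 41: d(41) · 𝟙(410/41) = 2 · 1 = 2
  d = 82: d(82) · 𝟙(410/82) = 4 · 1 = 4
  d = 205: d(205) · 𝟙(410/205) = 4 · 1 = 4
  d = 410: d(410) · 𝟙(410/410) = 8 · 1 = 8
Summing: (d * 𝟙)(410) = 1 + 2 + 2 + 4 + 2 + 4 + 4 + 8 = 27.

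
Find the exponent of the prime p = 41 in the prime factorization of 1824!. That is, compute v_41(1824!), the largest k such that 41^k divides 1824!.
v_41(1824!) = 45

Legendre's formula: v_p(n!) = Σ_{k ≥ 1} ⌊n / p^k⌋. For p = 41, n = 1824, the terms are:
  ⌊1824/41^1⌋ = ⌊1824/41⌋ = 44
  ⌊1824/41^2⌋ = ⌊1824/1681⌋ = 1
(the next term ⌊1824/41^3⌋ = 0, terminating the sum). Summing: v_41(1824!) = 44 + 1 = 45.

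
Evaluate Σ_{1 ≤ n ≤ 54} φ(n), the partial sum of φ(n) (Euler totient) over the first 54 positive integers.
Σ_{n ≤ 54} φ(n) = 900

Compute φ(n) for each 1 ≤ n ≤ 54: φ(1) = 1, φ(2) = 1, φ(3) = 2, φ(4) = 2, φ(5) = 4, φ(6) = 2, φ(7) = 6, φ(8) = 4, φ(9) = 6, φ(10) = 4, φ(11) = 10, φ(12) = 4, φ(13) = 12, φ(14) = 6, φ(15) = 8, φ(16) = 8, φ(17) = 16, φ(18) = 6, φ(19) = 18, φ(20) = 8, φ(21) = 12, φ(22) = 10, φ(23) = 22, φ(24) = 8, φ(25) = 20, φ(26) = 12, φ(27) = 18, φ(28) = 12, φ(29) = 28, φ(30) = 8, φ(31) = 30, φ(32) = 16, φ(33) = 20, φ(34) = 16, φ(35) = 24, φ(36) = 12, φ(37) = 36, φ(38) = 18, φ(39) = 24, φ(40) = 16, φ(41) = 40, φ(42) = 12, φ(43) = 42, φ(44) = 20, φ(45) = 24, φ(46) = 22, φ(47) = 46, φ(48) = 16, φ(49) = 42, φ(50) = 20, φ(51) = 32, φ(52) = 24, φ(53) = 52, φ(54) = 18. Summing all 54 values: 900. (Average order: Σ_{n ≤ x} φ(n) ~ (3/π²) x². For x = 54, (3/π²)·54² ≈ 886.36.)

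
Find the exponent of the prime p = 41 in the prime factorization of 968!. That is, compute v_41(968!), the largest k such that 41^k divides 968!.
v_41(968!) = 23

Legendre's formula: v_p(n!) = Σ_{k ≥ 1} ⌊n / p^k⌋. For p = 41, n = 968, the terms are:
  ⌊968/41^1⌋ = ⌊968/41⌋ = 23
(the next term ⌊968/41^2⌋ = 0, terminating the sum). Summing: v_41(968!) = 23 = 23.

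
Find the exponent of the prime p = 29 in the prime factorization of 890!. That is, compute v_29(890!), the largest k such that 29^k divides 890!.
v_29(890!) = 31

Legendre's formula: v_p(n!) = Σ_{k ≥ 1} ⌊n / p^k⌋. For p = 29, n = 890, the terms are:
  ⌊890/29^1⌋ = ⌊890/29⌋ = 30
  ⌊890/29^2⌋ = ⌊890/841⌋ = 1
(the next term ⌊890/29^3⌋ = 0, terminating the sum). Summing: v_29(890!) = 30 + 1 = 31.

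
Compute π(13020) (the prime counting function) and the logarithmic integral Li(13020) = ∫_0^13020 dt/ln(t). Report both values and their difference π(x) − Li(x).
π(13020) = 1551;  Li(13020) ≈ 1569.22;  π(x) − Li(x) ≈ -18.22.

Direct count of primes ≤ 13020 gives π(13020) = 1551. Numerical evaluation of the logarithmic integral gives Li(13020) ≈ 1569.22. The difference π(x) − Li(x) ≈ -18.22 is typically negative for small/moderate x (Li(x) overestimates), though Littlewood's theorem shows this sign changes infinitely often.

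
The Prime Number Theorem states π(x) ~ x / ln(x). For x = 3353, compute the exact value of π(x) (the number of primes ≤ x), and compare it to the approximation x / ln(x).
π(3353) = 472;  x/ln(x) ≈ 413.05;  relative error ≈ 12.49%.

Directly count primes up to 3353: π(3353) = 472. The PNT approximation gives 3353/ln(3353) ≈ 3353/8.11761 ≈ 413.05. Relative error (π(x) − x/ln(x)) / π(x) ≈ 12.49%; the approximation is known to undercount slightly (Li(x) is a better estimate).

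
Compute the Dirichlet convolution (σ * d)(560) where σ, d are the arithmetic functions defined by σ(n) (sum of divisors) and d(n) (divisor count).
(σ * d)(560) = 7920

Divisors of 560: [1, 2, 4, 5, 7, 8, 10, 14, 16, 20, 28, 35, 40, 56, 70, 80, 112, 140, 280, 560]. For each d | 560:
  d = 1: σ(1) · d(560/1) = 1 · 20 = 20
  d = 2: σ(2) · d(560/2) = 3 · 16 = 48
  d = 4: σ(4) · d(560/4) = 7 · 12 = 84
  d = 5: σ(5) · d(560/5) = 6 · 10 = 60
  d = 7: σ(7) · d(560/7) = 8 · 10 = 80
  d = 8: σ(8) · d(560/8) = 15 · 8 = 120
  d = 10: σ(10) · d(560/10) = 18 · 8 = 144
  d = 14: σ(14) · d(560/14) = 24 · 8 = 192
  d = 16: σ(16) · d(560/16) = 31 · 4 = 124
  d = 20: σ(20) · d(560/20) = 42 · 6 = 252
  d = 28: σ(28) · d(560/28) = 56 · 6 = 336
  d = 35: σ(35) · d(560/35) = 48 · 5 = 240
  d = 40: σ(40) · d(560/40) = 90 · 4 = 360
  d = 56: σ(56) · d(560/56) = 120 · 4 = 480
  d = 70: σ(70) · d(560/70) = 144 · 4 = 576
  d = 80: σ(80) · d(560/80) = 186 · 2 = 372
  d = 112: σ(112) · d(560/112) = 248 · 2 = 496
  d = 140: σ(140) · d(560/140) = 336 · 3 = 1008
  d = 280: σ(280) · d(560/280) = 720 · 2 = 1440
  d = 560: σ(560) · d(560/560) = 1488 · 1 = 1488
Summing: (σ * d)(560) = 20 + 48 + 84 + 60 + 80 + 120 + 144 + 192 + 124 + 252 + 336 + 240 + 360 + 480 + 576 + 372 + 496 + 1008 + 1440 + 1488 = 7920.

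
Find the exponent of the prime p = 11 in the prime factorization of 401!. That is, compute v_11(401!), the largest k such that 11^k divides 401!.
v_11(401!) = 39

Legendre's formula: v_p(n!) = Σ_{k ≥ 1} ⌊n / p^k⌋. For p = 11, n = 401, the terms are:
  ⌊401/11^1⌋ = ⌊401/11⌋ = 36
  ⌊401/11^2⌋ = ⌊401/121⌋ = 3
(the next term ⌊401/11^3⌋ = 0, terminating the sum). Summing: v_11(401!) = 36 + 3 = 39.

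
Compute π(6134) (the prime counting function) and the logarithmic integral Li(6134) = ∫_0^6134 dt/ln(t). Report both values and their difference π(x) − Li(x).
π(6134) = 800;  Li(6134) ≈ 815.80;  π(x) − Li(x) ≈ -15.80.

Direct count of primes ≤ 6134 gives π(6134) = 800. Numerical evaluation of the logarithmic integral gives Li(6134) ≈ 815.80. The difference π(x) − Li(x) ≈ -15.80 is typically negative for small/moderate x (Li(x) overestimates), though Littlewood's theorem shows this sign changes infinitely often.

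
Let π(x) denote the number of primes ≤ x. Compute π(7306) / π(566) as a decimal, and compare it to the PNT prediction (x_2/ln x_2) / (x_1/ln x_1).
π(7306)/π(566) = 930/103 ≈ 9.0291;  PNT prediction ≈ 9.1969.

π(566) = 103 and π(7306) = 930, so π(7306)/π(566) ≈ 9.0291. The PNT-predicted ratio is (7306/ln(7306)) / (566/ln(566)) ≈ 9.1969. The two agree to within a few percent, as expected.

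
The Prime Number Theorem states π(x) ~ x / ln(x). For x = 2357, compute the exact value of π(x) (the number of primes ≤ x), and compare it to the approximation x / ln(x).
π(2357) = 350;  x/ln(x) ≈ 303.54;  relative error ≈ 13.28%.

Directly count primes up to 2357: π(2357) = 350. The PNT approximation gives 2357/ln(2357) ≈ 2357/7.76514 ≈ 303.54. Relative error (π(x) − x/ln(x)) / π(x) ≈ 13.28%; the approximation is known to undercount slightly (Li(x) is a better estimate).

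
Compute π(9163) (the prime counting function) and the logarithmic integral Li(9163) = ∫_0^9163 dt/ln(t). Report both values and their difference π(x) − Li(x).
π(9163) = 1136;  Li(9163) ≈ 1154.83;  π(x) − Li(x) ≈ -18.83.

Direct count of primes ≤ 9163 gives π(9163) = 1136. Numerical evaluation of the logarithmic integral gives Li(9163) ≈ 1154.83. The difference π(x) − Li(x) ≈ -18.83 is typically negative for small/moderate x (Li(x) overestimates), though Littlewood's theorem shows this sign changes infinitely often.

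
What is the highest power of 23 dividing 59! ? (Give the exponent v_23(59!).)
v_23(59!) = 2

Legendre's formula: v_p(n!) = Σ_{k ≥ 1} ⌊n / p^k⌋. For p = 23, n = 59, the terms are:
  ⌊59/23^1⌋ = ⌊59/23⌋ = 2
(the next term ⌊59/23^2⌋ = 0, terminating the sum). Summing: v_23(59!) = 2 = 2.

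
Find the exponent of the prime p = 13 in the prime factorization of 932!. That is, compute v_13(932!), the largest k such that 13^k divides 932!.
v_13(932!) = 76

Legendre's formula: v_p(n!) = Σ_{k ≥ 1} ⌊n / p^k⌋. For p = 13, n = 932, the terms are:
  ⌊932/13^1⌋ = ⌊932/13⌋ = 71
  ⌊932/13^2⌋ = ⌊932/169⌋ = 5
(the next term ⌊932/13^3⌋ = 0, terminating the sum). Summing: v_13(932!) = 71 + 5 = 76.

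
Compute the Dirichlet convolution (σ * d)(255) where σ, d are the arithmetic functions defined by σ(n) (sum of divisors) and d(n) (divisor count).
(σ * d)(255) = 960

Divisors of 255: [1, 3, 5, 15, 17, 51, 85, 255]. For each d | 255:
  d = 1: σ(1) · d(255/1) = 1 · 8 = 8
  d = 3: σ(3) · d(255/3) = 4 · 4 = 16
  d = 5: σ(5) · d(255/5) = 6 · 4 = 24
  d = 15: σ(15) · d(255/15) = 24 · 2 = 48
  d = 17: σ(17) · d(255/17) = 18 · 4 = 72
  d = 51: σ(51) · d(255/51) = 72 · 2 = 144
  d = 85: σ(85) · d(255/85) = 108 · 2 = 216
  d = 255: σ(255) · d(255/255) = 432 · 1 = 432
Summing: (σ * d)(255) = 8 + 16 + 24 + 48 + 72 + 144 + 216 + 432 = 960.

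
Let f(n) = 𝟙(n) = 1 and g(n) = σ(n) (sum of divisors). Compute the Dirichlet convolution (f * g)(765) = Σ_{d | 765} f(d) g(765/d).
(𝟙 * σ)(765) = 2394

Divisors of 765: [1, 3, 5, 9, 15, 17, 45, 51, 85, 153, 255, 765]. For each d | 765:
  d = 1: 𝟙(1) · σ(765/1) = 1 · 1404 = 1404
  d = 3: 𝟙(3) · σ(765/3) = 1 · 432 = 432
  d = 5: 𝟙(5) · σ(765/5) = 1 · 234 = 234
  d = 9: 𝟙(9) · σ(765/9) = 1 · 108 = 108
  d = 15: 𝟙(15) · σ(765/15) = 1 · 72 = 72
  d = 17: 𝟙(17) · σ(765/17) = 1 · 78 = 78
  d = 45: 𝟙(45) · σ(765/45) = 1 · 18 = 18
  d = 51: 𝟙(51) · σ(765/51) = 1 · 24 = 24
  d = 85: 𝟙(85) · σ(765/85) = 1 · 13 = 13
  d = 153: 𝟙(153) · σ(765/153) = 1 · 6 = 6
  d = 255: 𝟙(255) · σ(765/255) = 1 · 4 = 4
  d = 765: 𝟙(765) · σ(765/765) = 1 · 1 = 1
Summing: (𝟙 * σ)(765) = 1404 + 432 + 234 + 108 + 72 + 78 + 18 + 24 + 13 + 6 + 4 + 1 = 2394.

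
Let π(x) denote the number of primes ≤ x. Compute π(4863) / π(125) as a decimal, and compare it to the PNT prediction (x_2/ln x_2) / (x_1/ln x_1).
π(4863)/π(125) = 651/30 ≈ 21.7000;  PNT prediction ≈ 22.1265.

π(125) = 30 and π(4863) = 651, so π(4863)/π(125) ≈ 21.7000. The PNT-predicted ratio is (4863/ln(4863)) / (125/ln(125)) ≈ 22.1265. The two agree to within a few percent, as expected.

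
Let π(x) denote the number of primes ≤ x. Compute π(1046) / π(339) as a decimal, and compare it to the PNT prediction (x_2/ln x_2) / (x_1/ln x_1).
π(1046)/π(339) = 175/68 ≈ 2.5735;  PNT prediction ≈ 2.5855.

π(339) = 68 and π(1046) = 175, so π(1046)/π(339) ≈ 2.5735. The PNT-predicted ratio is (1046/ln(1046)) / (339/ln(339)) ≈ 2.5855. The two agree to within a few percent, as expected.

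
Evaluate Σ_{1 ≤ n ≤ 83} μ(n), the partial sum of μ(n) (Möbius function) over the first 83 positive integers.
Σ_{n ≤ 83} μ(n) = -4

Compute μ(n) for each 1 ≤ n ≤ 83: μ(1) = 1, μ(2) = -1, μ(3) = -1, μ(4) = 0, μ(5) = -1, μ(6) = 1, μ(7) = -1, μ(8) = 0, μ(9) = 0, μ(10) = 1, μ(11) = -1, μ(12) = 0, μ(13) = -1, μ(14) = 1, μ(15) = 1, μ(16) = 0, μ(17) = -1, μ(18) = 0, μ(19) = -1, μ(20) = 0, μ(21) = 1, μ(22) = 1, μ(23) = -1, μ(24) = 0, μ(25) = 0, μ(26) = 1, μ(27) = 0, μ(28) = 0, μ(29) = -1, μ(30) = -1, μ(31) = -1, μ(32) = 0, μ(33) = 1, μ(34) = 1, μ(35) = 1, μ(36) = 0, μ(37) = -1, μ(38) = 1, μ(39) = 1, μ(40) = 0, μ(41) = -1, μ(42) = -1, μ(43) = -1, μ(44) = 0, μ(45) = 0, μ(46) = 1, μ(47) = -1, μ(48) = 0, μ(49) = 0, μ(50) = 0, μ(51) = 1, μ(52) = 0, μ(53) = -1, μ(54) = 0, μ(55) = 1, μ(56) = 0, μ(57) = 1, μ(58) = 1, μ(59) = -1, μ(60) = 0, μ(61) = -1, μ(62) = 1, μ(63) = 0, μ(64) = 0, μ(65) = 1, μ(66) = -1, μ(67) = -1, μ(68) = 0, μ(69) = 1, μ(70) = -1, μ(71) = -1, μ(72) = 0, μ(73) = -1, μ(74) = 1, μ(75) = 0, μ(76) = 0, μ(77) = 1, μ(78) = -1, μ(79) = -1, μ(80) = 0, μ(81) = 0, μ(82) = 1, μ(83) = -1. Summing all 83 values: -4. (Mertens function M(x) = Σ_{n ≤ x} μ(n); on average M(x) should be small (PNT ⟺ M(x) = o(x)).)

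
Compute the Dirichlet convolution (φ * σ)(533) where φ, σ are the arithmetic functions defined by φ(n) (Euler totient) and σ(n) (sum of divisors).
(φ * σ)(533) = 2132

Divisors of 533: [1, 13, 41, 533]. For each d | 533:
  d = 1: φ(1) · σ(533/1) = 1 · 588 = 588
  d = 13: φ(13) · σ(533/13) = 12 · 42 = 504
  d = 41: φ(41) · σ(533/41) = 40 · 14 = 560
  d = 533: φ(533) · σ(533/533) = 480 · 1 = 480
Summing: (φ * σ)(533) = 588 + 504 + 560 + 480 = 2132.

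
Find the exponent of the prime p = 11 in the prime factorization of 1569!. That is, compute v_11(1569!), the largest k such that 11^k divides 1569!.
v_11(1569!) = 155

Legendre's formula: v_p(n!) = Σ_{k ≥ 1} ⌊n / p^k⌋. For p = 11, n = 1569, the terms are:
  ⌊1569/11^1⌋ = ⌊1569/11⌋ = 142
  ⌊1569/11^2⌋ = ⌊1569/121⌋ = 12
  ⌊1569/11^3⌋ = ⌊1569/1331⌋ = 1
(the next term ⌊1569/11^4⌋ = 0, terminating the sum). Summing: v_11(1569!) = 142 + 12 + 1 = 155.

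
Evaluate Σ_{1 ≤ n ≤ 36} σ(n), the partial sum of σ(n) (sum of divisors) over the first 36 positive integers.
Σ_{n ≤ 36} σ(n) = 1098

Compute σ(n) for each 1 ≤ n ≤ 36: σ(1) = 1, σ(2) = 3, σ(3) = 4, σ(4) = 7, σ(5) = 6, σ(6) = 12, σ(7) = 8, σ(8) = 15, σ(9) = 13, σ(10) = 18, σ(11) = 12, σ(12) = 28, σ(13) = 14, σ(14) = 24, σ(15) = 24, σ(16) = 31, σ(17) = 18, σ(18) = 39, σ(19) = 20, σ(20) = 42, σ(21) = 32, σ(22) = 36, σ(23) = 24, σ(24) = 60, σ(25) = 31, σ(26) = 42, σ(27) = 40, σ(28) = 56, σ(29) = 30, σ(30) = 72, σ(31) = 32, σ(32) = 63, σ(33) = 48, σ(34) = 54, σ(35) = 48, σ(36) = 91. Summing all 36 values: 1098. (Average order: Σ_{n ≤ x} σ(n) ~ (π²/12) x². For x = 36, (π²/12)·36² ≈ 1065.92.)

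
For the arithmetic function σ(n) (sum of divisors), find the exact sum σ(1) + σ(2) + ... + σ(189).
Σ_{n ≤ 189} σ(n) = 29430

Compute σ(n) for each 1 ≤ n ≤ 189: σ(1) = 1, σ(2) = 3, σ(3) = 4, σ(4) = 7, σ(5) = 6, σ(6) = 12, σ(7) = 8, σ(8) = 15, σ(9) = 13, σ(10) = 18, σ(11) = 12, σ(12) = 28, σ(13) = 14, σ(14) = 24, σ(15) = 24, σ(16) = 31, σ(17) = 18, σ(18) = 39, σ(19) = 20, σ(20) = 42, σ(21) = 32, σ(22) = 36, σ(23) = 24, σ(24) = 60, σ(25) = 31, σ(26) = 42, σ(27) = 40, σ(28) = 56, σ(29) = 30, σ(30) = 72, σ(31) = 32, σ(32) = 63, σ(33) = 48, σ(34) = 54, σ(35) = 48, σ(36) = 91, σ(37) = 38, σ(38) = 60, σ(39) = 56, σ(40) = 90, σ(41) = 42, σ(42) = 96, σ(43) = 44, σ(44) = 84, σ(45) = 78, σ(46) = 72, σ(47) = 48, σ(48) = 124, σ(49) = 57, σ(50) = 93, σ(51) = 72, σ(52) = 98, σ(53) = 54, σ(54) = 120, σ(55) = 72, σ(56) = 120, σ(57) = 80, σ(58) = 90, σ(59) = 60, σ(60) = 168, σ(61) = 62, σ(62) = 96, σ(63) = 104, σ(64) = 127, σ(65) = 84, σ(66) = 144, σ(67) = 68, σ(68) = 126, σ(69) = 96, σ(70) = 144, σ(71) = 72, σ(72) = 195, σ(73) = 74, σ(74) = 114, σ(75) = 124, σ(76) = 140, σ(77) = 96, σ(78) = 168, σ(79) = 80, σ(80) = 186, σ(81) = 121, σ(82) = 126, σ(83) = 84, σ(84) = 224, σ(85) = 108, σ(86) = 132, σ(87) = 120, σ(88) = 180, σ(89) = 90, σ(90) = 234, σ(91) = 112, σ(92) = 168, σ(93) = 128, σ(94) = 144, σ(95) = 120, σ(96) = 252, σ(97) = 98, σ(98) = 171, σ(99) = 156, σ(100) = 217, σ(101) = 102, σ(102) = 216, σ(103) = 104, σ(104) = 210, σ(105) = 192, σ(106) = 162, σ(107) = 108, σ(108) = 280, σ(109) = 110, σ(110) = 216, σ(111) = 152, σ(112) = 248, σ(113) = 114, σ(114) = 240, σ(115) = 144, σ(116) = 210, σ(117) = 182, σ(118) = 180, σ(119) = 144, σ(120) = 360, σ(121) = 133, σ(122) = 186, σ(123) = 168, σ(124) = 224, σ(125) = 156, σ(126) = 312, σ(127) = 128, σ(128) = 255, σ(129) = 176, σ(130) = 252, σ(131) = 132, σ(132) = 336, σ(133) = 160, σ(134) = 204, σ(135) = 240, σ(136) = 270, σ(137) = 138, σ(138) = 288, σ(139) = 140, σ(140) = 336, σ(141) = 192, σ(142) = 216, σ(143) = 168, σ(144) = 403, σ(145) = 180, σ(146) = 222, σ(147) = 228, σ(148) = 266, σ(149) = 150, σ(150) = 372, σ(151) = 152, σ(152) = 300, σ(153) = 234, σ(154) = 288, σ(155) = 192, σ(156) = 392, σ(157) = 158, σ(158) = 240, σ(159) = 216, σ(160) = 378, σ(161) = 192, σ(162) = 363, σ(163) = 164, σ(164) = 294, σ(165) = 288, σ(166) = 252, σ(167) = 168, σ(168) = 480, σ(169) = 183, σ(170) = 324, σ(171) = 260, σ(172) = 308, σ(173) = 174, σ(174) = 360, σ(175) = 248, σ(176) = 372, σ(177) = 240, σ(178) = 270, σ(179) = 180, σ(180) = 546, σ(181) = 182, σ(182) = 336, σ(183) = 248, σ(184) = 360, σ(185) = 228, σ(186) = 384, σ(187) = 216, σ(188) = 336, σ(189) = 320. Summing all 189 values: 29430. (Average order: Σ_{n ≤ x} σ(n) ~ (π²/12) x². For x = 189, (π²/12)·189² ≈ 29379.34.)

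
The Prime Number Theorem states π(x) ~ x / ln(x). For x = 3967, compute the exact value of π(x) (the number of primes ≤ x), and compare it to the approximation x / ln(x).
π(3967) = 549;  x/ln(x) ≈ 478.77;  relative error ≈ 12.79%.

Directly count primes up to 3967: π(3967) = 549. The PNT approximation gives 3967/ln(3967) ≈ 3967/8.28577 ≈ 478.77. Relative error (π(x) − x/ln(x)) / π(x) ≈ 12.79%; the approximation is known to undercount slightly (Li(x) is a better estimate).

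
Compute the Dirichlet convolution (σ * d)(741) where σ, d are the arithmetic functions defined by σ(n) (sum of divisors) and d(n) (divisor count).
(σ * d)(741) = 2112

Divisors of 741: [1, 3, 13, 19, 39, 57, 247, 741]. For each d | 741:
  d = 1: σ(1) · d(741/1) = 1 · 8 = 8
  d = 3: σ(3) · d(741/3) = 4 · 4 = 16
  d = 13: σ(13) · d(741/13) = 14 · 4 = 56
  d = 19: σ(19) · d(741/19) = 20 · 4 = 80
  d = 39: σ(39) · d(741/39) = 56 · 2 = 112
  d = 57: σ(57) · d(741/57) = 80 · 2 = 160
  d = 247: σ(247) · d(741/247) = 280 · 2 = 560
  d = 741: σ(741) · d(741/741) = 1120 · 1 = 1120
Summing: (σ * d)(741) = 8 + 16 + 56 + 80 + 112 + 160 + 560 + 1120 = 2112.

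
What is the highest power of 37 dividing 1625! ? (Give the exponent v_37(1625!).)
v_37(1625!) = 44

Legendre's formula: v_p(n!) = Σ_{k ≥ 1} ⌊n / p^k⌋. For p = 37, n = 1625, the terms are:
  ⌊1625/37^1⌋ = ⌊1625/37⌋ = 43
  ⌊1625/37^2⌋ = ⌊1625/1369⌋ = 1
(the next term ⌊1625/37^3⌋ = 0, terminating the sum). Summing: v_37(1625!) = 43 + 1 = 44.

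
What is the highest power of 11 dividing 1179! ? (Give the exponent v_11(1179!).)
v_11(1179!) = 116

Legendre's formula: v_p(n!) = Σ_{k ≥ 1} ⌊n / p^k⌋. For p = 11, n = 1179, the terms are:
  ⌊1179/11^1⌋ = ⌊1179/11⌋ = 107
  ⌊1179/11^2⌋ = ⌊1179/121⌋ = 9
(the next term ⌊1179/11^3⌋ = 0, terminating the sum). Summing: v_11(1179!) = 107 + 9 = 116.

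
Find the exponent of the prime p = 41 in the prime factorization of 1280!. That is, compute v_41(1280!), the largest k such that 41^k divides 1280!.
v_41(1280!) = 31

Legendre's formula: v_p(n!) = Σ_{k ≥ 1} ⌊n / p^k⌋. For p = 41, n = 1280, the terms are:
  ⌊1280/41^1⌋ = ⌊1280/41⌋ = 31
(the next term ⌊1280/41^2⌋ = 0, terminating the sum). Summing: v_41(1280!) = 31 = 31.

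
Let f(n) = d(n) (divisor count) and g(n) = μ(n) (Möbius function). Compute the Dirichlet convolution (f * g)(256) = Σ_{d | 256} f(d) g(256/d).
(d * μ)(256) = 1

Divisors of 256: [1, 2, 4, 8, 16, 32, 64, 128, 256]. For each d | 256:
  d = 1: d(1) · μ(256/1) = 1 · 0 = 0
  d = 2: d(2) · μ(256/2) = 2 · 0 = 0
  d = 4: d(4) · μ(256/4) = 3 · 0 = 0
  d = 8: d(8) · μ(256/8) = 4 · 0 = 0
  d = 16: d(16) · μ(256/16) = 5 · 0 = 0
  d = 32: d(32) · μ(256/32) = 6 · 0 = 0
  d = 64: d(64) · μ(256/64) = 7 · 0 = 0
  d = 128: d(128) · μ(256/128) = 8 · -1 = -8
  d = 256: d(256) · μ(256/256) = 9 · 1 = 9
Summing: (d * μ)(256) = 0 + 0 + 0 + 0 + 0 + 0 + 0 + -8 + 9 = 1.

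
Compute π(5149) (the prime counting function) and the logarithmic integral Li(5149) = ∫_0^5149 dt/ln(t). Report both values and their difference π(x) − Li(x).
π(5149) = 686;  Li(5149) ≈ 701.74;  π(x) − Li(x) ≈ -15.74.

Direct count of primes ≤ 5149 gives π(5149) = 686. Numerical evaluation of the logarithmic integral gives Li(5149) ≈ 701.74. The difference π(x) − Li(x) ≈ -15.74 is typically negative for small/moderate x (Li(x) overestimates), though Littlewood's theorem shows this sign changes infinitely often.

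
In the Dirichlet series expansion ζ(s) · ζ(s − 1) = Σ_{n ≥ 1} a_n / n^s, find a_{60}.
σ(60) = 168

In the product (Σ m^0/m^s)(Σ k / k^s) = Σ (Σ_{d | n} d) / n^s, the coefficient of 1/n^s is σ(n) = Σ_{d | n} d. For n = 60, divisors are [1, 2, 3, 4, 5, 6, 10, 12, 15, 20, 30, 60]; summing: σ(60) = 168.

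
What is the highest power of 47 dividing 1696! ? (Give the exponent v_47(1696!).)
v_47(1696!) = 36

Legendre's formula: v_p(n!) = Σ_{k ≥ 1} ⌊n / p^k⌋. For p = 47, n = 1696, the terms are:
  ⌊1696/47^1⌋ = ⌊1696/47⌋ = 36
(the next term ⌊1696/47^2⌋ = 0, terminating the sum). Summing: v_47(1696!) = 36 = 36.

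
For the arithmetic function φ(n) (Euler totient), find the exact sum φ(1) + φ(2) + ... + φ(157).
Σ_{n ≤ 157} φ(n) = 7560

Compute φ(n) for each 1 ≤ n ≤ 157: φ(1) = 1, φ(2) = 1, φ(3) = 2, φ(4) = 2, φ(5) = 4, φ(6) = 2, φ(7) = 6, φ(8) = 4, φ(9) = 6, φ(10) = 4, φ(11) = 10, φ(12) = 4, φ(13) = 12, φ(14) = 6, φ(15) = 8, φ(16) = 8, φ(17) = 16, φ(18) = 6, φ(19) = 18, φ(20) = 8, φ(21) = 12, φ(22) = 10, φ(23) = 22, φ(24) = 8, φ(25) = 20, φ(26) = 12, φ(27) = 18, φ(28) = 12, φ(29) = 28, φ(30) = 8, φ(31) = 30, φ(32) = 16, φ(33) = 20, φ(34) = 16, φ(35) = 24, φ(36) = 12, φ(37) = 36, φ(38) = 18, φ(39) = 24, φ(40) = 16, φ(41) = 40, φ(42) = 12, φ(43) = 42, φ(44) = 20, φ(45) = 24, φ(46) = 22, φ(47) = 46, φ(48) = 16, φ(49) = 42, φ(50) = 20, φ(51) = 32, φ(52) = 24, φ(53) = 52, φ(54) = 18, φ(55) = 40, φ(56) = 24, φ(57) = 36, φ(58) = 28, φ(59) = 58, φ(60) = 16, φ(61) = 60, φ(62) = 30, φ(63) = 36, φ(64) = 32, φ(65) = 48, φ(66) = 20, φ(67) = 66, φ(68) = 32, φ(69) = 44, φ(70) = 24, φ(71) = 70, φ(72) = 24, φ(73) = 72, φ(74) = 36, φ(75) = 40, φ(76) = 36, φ(77) = 60, φ(78) = 24, φ(79) = 78, φ(80) = 32, φ(81) = 54, φ(82) = 40, φ(83) = 82, φ(84) = 24, φ(85) = 64, φ(86) = 42, φ(87) = 56, φ(88) = 40, φ(89) = 88, φ(90) = 24, φ(91) = 72, φ(92) = 44, φ(93) = 60, φ(94) = 46, φ(95) = 72, φ(96) = 32, φ(97) = 96, φ(98) = 42, φ(99) = 60, φ(100) = 40, φ(101) = 100, φ(102) = 32, φ(103) = 102, φ(104) = 48, φ(105) = 48, φ(106) = 52, φ(107) = 106, φ(108) = 36, φ(109) = 108, φ(110) = 40, φ(111) = 72, φ(112) = 48, φ(113) = 112, φ(114) = 36, φ(115) = 88, φ(116) = 56, φ(117) = 72, φ(118) = 58, φ(119) = 96, φ(120) = 32, φ(121) = 110, φ(122) = 60, φ(123) = 80, φ(124) = 60, φ(125) = 100, φ(126) = 36, φ(127) = 126, φ(128) = 64, φ(129) = 84, φ(130) = 48, φ(131) = 130, φ(132) = 40, φ(133) = 108, φ(134) = 66, φ(135) = 72, φ(136) = 64, φ(137) = 136, φ(138) = 44, φ(139) = 138, φ(140) = 48, φ(141) = 92, φ(142) = 70, φ(143) = 120, φ(144) = 48, φ(145) = 112, φ(146) = 72, φ(147) = 84, φ(148) = 72, φ(149) = 148, φ(150) = 40, φ(151) = 150, φ(152) = 72, φ(153) = 96, φ(154) = 60, φ(155) = 120, φ(156) = 48, φ(157) = 156. Summing all 157 values: 7560. (Average order: Σ_{n ≤ x} φ(n) ~ (3/π²) x². For x = 157, (3/π²)·157² ≈ 7492.40.)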